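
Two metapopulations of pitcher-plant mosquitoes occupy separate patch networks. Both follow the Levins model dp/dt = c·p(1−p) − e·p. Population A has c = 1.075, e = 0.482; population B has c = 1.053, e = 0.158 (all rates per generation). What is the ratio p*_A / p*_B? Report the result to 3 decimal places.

A: p*_A = 1 − 0.482/1.075 = 0.5516.
B: p*_B = 1 − 0.158/1.053 = 0.8500.
p*_A / p*_B = 0.5516/0.8500 = 0.6490.

0.649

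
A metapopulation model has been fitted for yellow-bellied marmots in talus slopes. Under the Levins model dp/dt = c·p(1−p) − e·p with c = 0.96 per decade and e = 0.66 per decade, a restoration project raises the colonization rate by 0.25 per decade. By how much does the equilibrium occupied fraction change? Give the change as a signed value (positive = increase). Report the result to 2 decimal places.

Before: p* = 1 − 0.66/0.96 = 0.3125.
After the change, c = 1.21, e = 0.66, so p* = 1 − 0.66/1.21 = 0.4545.
Δp* = 0.4545 − 0.3125 = +0.1420.

0.14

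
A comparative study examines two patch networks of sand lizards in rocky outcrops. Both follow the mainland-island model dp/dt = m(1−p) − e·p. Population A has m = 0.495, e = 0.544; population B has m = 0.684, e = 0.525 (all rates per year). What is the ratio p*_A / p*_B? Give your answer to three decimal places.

A: p*_A = m/(m+e) = 0.495/1.0390 = 0.4764.
B: p*_B = 0.684/1.2090 = 0.5658.
p*_A / p*_B = 0.4764/0.5658 = 0.8421.

0.842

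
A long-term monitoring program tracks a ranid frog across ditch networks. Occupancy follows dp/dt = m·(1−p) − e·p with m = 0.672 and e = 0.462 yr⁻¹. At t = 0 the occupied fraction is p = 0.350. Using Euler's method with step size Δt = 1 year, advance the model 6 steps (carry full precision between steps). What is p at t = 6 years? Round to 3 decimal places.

0.593

Update rule: p ← p + [m·(1−p) − e·p]·Δt with Δt = 1.
t = 1: p = 0.35000 + (+0.27510) = 0.62510
t = 2: p = 0.62510 + (-0.03686) = 0.58824
t = 3: p = 0.58824 + (+0.00494) = 0.59318
t = 4: p = 0.59318 + (-0.00066) = 0.59251
t = 5: p = 0.59251 + (+0.00009) = 0.59260
t = 6: p = 0.59260 + (-0.00001) = 0.59259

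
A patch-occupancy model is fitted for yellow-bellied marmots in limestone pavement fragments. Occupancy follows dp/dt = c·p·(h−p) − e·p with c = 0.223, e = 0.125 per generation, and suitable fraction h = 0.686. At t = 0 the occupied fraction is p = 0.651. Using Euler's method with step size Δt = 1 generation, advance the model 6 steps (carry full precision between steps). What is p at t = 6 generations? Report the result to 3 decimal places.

0.380

Update rule: p ← p + [c·p·(h−p) − e·p]·Δt with Δt = 1.
  1  |  dp/dt·Δt = -0.076294  |  p_1 = 0.574706
  2  |  dp/dt·Δt = -0.057575  |  p_2 = 0.517131
  3  |  dp/dt·Δt = -0.045167  |  p_3 = 0.471964
  4  |  dp/dt·Δt = -0.036469  |  p_4 = 0.435495
  5  |  dp/dt·Δt = -0.030109  |  p_5 = 0.405386
  6  |  dp/dt·Δt = -0.025305  |  p_6 = 0.380081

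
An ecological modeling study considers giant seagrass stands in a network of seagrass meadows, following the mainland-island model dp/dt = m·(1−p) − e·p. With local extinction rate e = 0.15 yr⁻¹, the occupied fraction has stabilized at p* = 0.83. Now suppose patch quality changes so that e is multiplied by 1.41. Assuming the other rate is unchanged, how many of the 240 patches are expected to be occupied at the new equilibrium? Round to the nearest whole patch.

186

Balance m(1−p*) = e·p* gives m = e·p*/(1−p*) = 0.15×0.83000/0.17000 = 0.73235.
New p* = m/(m+e) = 0.73235/(0.73235+0.21150) = 0.77592.
Expected occupied = 240 × 0.77592 = 186.22 ≈ 186.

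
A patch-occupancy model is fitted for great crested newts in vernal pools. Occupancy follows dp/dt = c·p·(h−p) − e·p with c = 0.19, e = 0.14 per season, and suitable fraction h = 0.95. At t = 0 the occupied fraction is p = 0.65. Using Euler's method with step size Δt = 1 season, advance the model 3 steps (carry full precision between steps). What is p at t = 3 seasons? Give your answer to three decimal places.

Update rule: p ← p + [c·p·(h−p) − e·p]·Δt with Δt = 1.
t = 1: p = 0.65000 + (-0.05395) = 0.59605
t = 2: p = 0.59605 + (-0.04336) = 0.55269
t = 3: p = 0.55269 + (-0.03565) = 0.51703

0.517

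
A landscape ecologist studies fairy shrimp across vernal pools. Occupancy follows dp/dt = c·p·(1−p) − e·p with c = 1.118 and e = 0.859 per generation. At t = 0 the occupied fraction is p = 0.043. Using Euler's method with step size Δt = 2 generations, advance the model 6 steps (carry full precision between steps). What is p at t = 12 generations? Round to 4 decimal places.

0.1939

Update rule: p ← p + [c·p·(1−p) − e·p]·Δt with Δt = 2.
p: 0.04300 → 0.06114  (Δp = +0.01814)
p: 0.06114 → 0.08445  (Δp = +0.02331)
p: 0.08445 → 0.11225  (Δp = +0.02780)
p: 0.11225 → 0.14222  (Δp = +0.02997)
p: 0.14222 → 0.17067  (Δp = +0.02844)
p: 0.17067 → 0.19394  (Δp = +0.02328)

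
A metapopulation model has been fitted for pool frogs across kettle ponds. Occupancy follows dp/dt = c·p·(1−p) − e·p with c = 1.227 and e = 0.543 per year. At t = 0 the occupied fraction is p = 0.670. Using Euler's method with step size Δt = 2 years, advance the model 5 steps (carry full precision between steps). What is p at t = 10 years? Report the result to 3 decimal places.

0.557

Update rule: p ← p + [c·p·(1−p) − e·p]·Δt with Δt = 2.
p: 0.67000 → 0.48496  (Δp = -0.18504)
p: 0.48496 → 0.57124  (Δp = +0.08628)
p: 0.57124 → 0.55192  (Δp = -0.01932)
p: 0.55192 → 0.55942  (Δp = +0.00750)
p: 0.55942 → 0.55673  (Δp = -0.00269)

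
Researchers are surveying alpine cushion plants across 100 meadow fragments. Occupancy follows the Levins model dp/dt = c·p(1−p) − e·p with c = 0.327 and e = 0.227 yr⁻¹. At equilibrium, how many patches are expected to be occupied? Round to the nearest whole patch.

p* = 1 − e/c = 1 − 0.227/0.327 = 0.3058.
Expected occupied patches = N × p* = 100 × 0.3058 = 30.58 ≈ 31.

31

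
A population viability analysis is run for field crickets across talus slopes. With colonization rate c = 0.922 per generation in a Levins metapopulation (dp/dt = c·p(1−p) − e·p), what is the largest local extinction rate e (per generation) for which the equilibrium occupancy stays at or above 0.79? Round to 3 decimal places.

1 − e/c ≥ 0.79 ⇒ e ≤ c(1 − 0.79) = 0.922 × 0.2100.
e_max = 0.1936.

0.194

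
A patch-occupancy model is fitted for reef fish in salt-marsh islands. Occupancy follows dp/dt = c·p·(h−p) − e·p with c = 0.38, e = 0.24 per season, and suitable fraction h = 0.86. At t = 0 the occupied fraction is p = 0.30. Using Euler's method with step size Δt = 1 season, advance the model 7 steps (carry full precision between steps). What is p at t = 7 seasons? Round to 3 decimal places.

0.261

Update rule: p ← p + [c·p·(h−p) − e·p]·Δt with Δt = 1.
t = 1: p = 0.30000 + (-0.00816) = 0.29184
t = 2: p = 0.29184 + (-0.00703) = 0.28481
t = 3: p = 0.28481 + (-0.00610) = 0.27870
t = 4: p = 0.27870 + (-0.00533) = 0.27338
t = 5: p = 0.27338 + (-0.00467) = 0.26871
t = 6: p = 0.26871 + (-0.00411) = 0.26459
t = 7: p = 0.26459 + (-0.00364) = 0.26096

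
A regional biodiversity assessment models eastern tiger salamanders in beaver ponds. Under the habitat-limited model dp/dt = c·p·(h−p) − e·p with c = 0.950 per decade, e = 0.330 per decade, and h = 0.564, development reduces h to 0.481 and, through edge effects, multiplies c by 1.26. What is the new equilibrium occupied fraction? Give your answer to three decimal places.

0.205

Before: p* = h − e/c = 0.564 − 0.330/0.950 = 0.564 − 0.3474 = 0.2166.
After: c = 1.197, e = 0.33, h = 0.481; p* = 0.481 − 0.33/1.197 = 0.2053.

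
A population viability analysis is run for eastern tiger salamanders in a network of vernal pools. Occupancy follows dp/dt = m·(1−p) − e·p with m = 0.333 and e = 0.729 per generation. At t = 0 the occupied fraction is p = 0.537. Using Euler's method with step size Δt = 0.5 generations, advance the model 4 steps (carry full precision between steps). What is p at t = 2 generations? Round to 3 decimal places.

0.324

Update rule: p ← p + [m·(1−p) − e·p]·Δt with Δt = 0.5.
  1  |  dp/dt·Δt = -0.118647  |  p_1 = 0.418353
  2  |  dp/dt·Δt = -0.055645  |  p_2 = 0.362708
  3  |  dp/dt·Δt = -0.026098  |  p_3 = 0.336610
  4  |  dp/dt·Δt = -0.012240  |  p_4 = 0.324370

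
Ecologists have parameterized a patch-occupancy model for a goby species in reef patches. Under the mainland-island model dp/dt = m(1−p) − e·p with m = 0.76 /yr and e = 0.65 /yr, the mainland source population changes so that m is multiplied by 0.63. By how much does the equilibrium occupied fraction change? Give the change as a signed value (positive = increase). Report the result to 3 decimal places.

-0.115

Before: p* = 0.76/(0.76+0.65) = 0.5390.
After: m = 0.4788, e = 0.65; p* = 0.4788/1.1288 = 0.4242.
Δp* = 0.4242 − 0.5390 = -0.1148.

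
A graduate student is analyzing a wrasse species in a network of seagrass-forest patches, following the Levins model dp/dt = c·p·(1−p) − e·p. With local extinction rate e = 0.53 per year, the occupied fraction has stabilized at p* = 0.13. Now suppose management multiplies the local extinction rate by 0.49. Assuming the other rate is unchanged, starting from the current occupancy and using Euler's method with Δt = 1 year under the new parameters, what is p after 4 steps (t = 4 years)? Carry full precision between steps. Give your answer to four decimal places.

Balance c(1−p*) = e gives c = e/(1 − 0.13000) = 0.53/0.87000 = 0.60920.
Starting from p₀ = 0.13000; update p ← p + (dp/dt)·Δt with the new parameters.
  1  |  dp/dt·Δt = +0.035139  |  p_1 = 0.165139
  2  |  dp/dt·Δt = +0.041102  |  p_2 = 0.206241
  3  |  dp/dt·Δt = +0.046168  |  p_3 = 0.252409
  4  |  dp/dt·Δt = +0.049404  |  p_4 = 0.301813

0.3018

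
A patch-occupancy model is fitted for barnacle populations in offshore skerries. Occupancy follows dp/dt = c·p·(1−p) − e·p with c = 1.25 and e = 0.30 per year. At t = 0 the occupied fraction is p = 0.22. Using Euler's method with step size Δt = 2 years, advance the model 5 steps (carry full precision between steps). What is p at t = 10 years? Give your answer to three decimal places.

Update rule: p ← p + [c·p·(1−p) − e·p]·Δt with Δt = 2.
t = 2: p = 0.22000 + (+0.29700) = 0.51700
t = 4: p = 0.51700 + (+0.31408) = 0.83108
t = 6: p = 0.83108 + (-0.14768) = 0.68340
t = 8: p = 0.68340 + (+0.13087) = 0.81427
t = 10: p = 0.81427 + (-0.11048) = 0.70379

0.704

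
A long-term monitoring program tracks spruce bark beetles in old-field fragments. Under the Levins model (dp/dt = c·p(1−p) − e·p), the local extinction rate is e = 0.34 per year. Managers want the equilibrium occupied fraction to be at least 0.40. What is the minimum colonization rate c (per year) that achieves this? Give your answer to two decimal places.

0.57

p* = 1 − e/c ≥ 0.40 requires e/c ≤ 0.6000, i.e. c ≥ e/0.6000.
c_min = 0.34/0.6000 = 0.5667.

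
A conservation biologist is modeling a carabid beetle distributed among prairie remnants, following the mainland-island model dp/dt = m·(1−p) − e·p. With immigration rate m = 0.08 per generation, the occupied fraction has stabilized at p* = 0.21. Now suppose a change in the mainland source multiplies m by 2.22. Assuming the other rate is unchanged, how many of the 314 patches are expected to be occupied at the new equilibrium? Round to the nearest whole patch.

117

Balance m(1−p*) = e·p* gives e = m(1−p*)/p* = 0.08×0.79000/0.21000 = 0.30095.
New p* = m/(m+e) = 0.17760/(0.17760+0.30095) = 0.37112.
Expected occupied = 314 × 0.37112 = 116.53 ≈ 117.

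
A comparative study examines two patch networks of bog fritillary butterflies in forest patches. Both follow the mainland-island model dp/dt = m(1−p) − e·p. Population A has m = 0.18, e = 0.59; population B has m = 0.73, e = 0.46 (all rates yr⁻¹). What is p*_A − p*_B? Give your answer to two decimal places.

A: p*_A = m/(m+e) = 0.18/0.7700 = 0.2338.
B: p*_B = 0.73/1.1900 = 0.6134.
p*_A − p*_B = 0.2338 − 0.6134 = -0.3797.

-0.38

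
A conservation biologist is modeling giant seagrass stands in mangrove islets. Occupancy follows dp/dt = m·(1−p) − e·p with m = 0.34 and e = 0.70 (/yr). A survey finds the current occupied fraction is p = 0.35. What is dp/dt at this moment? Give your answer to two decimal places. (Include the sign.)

-0.02

Colonization term: m·(1−p) = 0.34×0.6500 = 0.22100.
Extinction term: e·p = 0.24500.
dp/dt = 0.22100 − 0.24500 = -0.02400.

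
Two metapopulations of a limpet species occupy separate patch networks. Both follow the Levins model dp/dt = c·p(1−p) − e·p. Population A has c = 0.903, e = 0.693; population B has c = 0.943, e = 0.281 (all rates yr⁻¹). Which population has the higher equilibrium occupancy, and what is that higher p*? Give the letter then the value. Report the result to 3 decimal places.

A: p*_A = 1 − 0.693/0.903 = 0.2326.
B: p*_B = 1 − 0.281/0.943 = 0.7020.
B is higher at 0.7020.

B, 0.702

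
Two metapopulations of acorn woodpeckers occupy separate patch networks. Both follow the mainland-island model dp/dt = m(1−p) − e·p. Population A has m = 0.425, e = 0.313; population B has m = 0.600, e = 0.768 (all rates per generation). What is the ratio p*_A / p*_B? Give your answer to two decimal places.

1.31

A: p*_A = m/(m+e) = 0.425/0.7380 = 0.5759.
B: p*_B = 0.600/1.3680 = 0.4386.
p*_A / p*_B = 0.5759/0.4386 = 1.3130.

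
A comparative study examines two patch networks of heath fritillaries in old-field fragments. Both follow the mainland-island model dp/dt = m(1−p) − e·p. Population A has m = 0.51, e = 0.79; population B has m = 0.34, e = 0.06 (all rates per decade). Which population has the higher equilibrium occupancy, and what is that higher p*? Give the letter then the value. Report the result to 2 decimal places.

A: p*_A = m/(m+e) = 0.51/1.3000 = 0.3923.
B: p*_B = 0.34/0.4000 = 0.8500.
B is higher at 0.8500.

B, 0.85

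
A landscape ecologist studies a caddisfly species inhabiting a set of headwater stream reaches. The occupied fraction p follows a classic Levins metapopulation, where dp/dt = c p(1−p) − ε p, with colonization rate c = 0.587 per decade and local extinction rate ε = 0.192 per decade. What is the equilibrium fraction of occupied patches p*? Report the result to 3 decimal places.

Setting dp/dt = 0 and dividing through by p* gives c·(1−p*) = ε.
So p* = 1 − ε/c = 1 − 0.192/0.587 = 1 − 0.3271 = 0.6729.

0.673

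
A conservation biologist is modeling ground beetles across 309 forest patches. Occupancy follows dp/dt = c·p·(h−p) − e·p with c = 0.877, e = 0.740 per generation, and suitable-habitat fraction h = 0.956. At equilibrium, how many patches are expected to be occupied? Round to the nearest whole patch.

p* = h − e/c = 0.956 − 0.8438 = 0.1122.
Expected occupied patches = N × p* = 309 × 0.1122 = 34.67 ≈ 35.

35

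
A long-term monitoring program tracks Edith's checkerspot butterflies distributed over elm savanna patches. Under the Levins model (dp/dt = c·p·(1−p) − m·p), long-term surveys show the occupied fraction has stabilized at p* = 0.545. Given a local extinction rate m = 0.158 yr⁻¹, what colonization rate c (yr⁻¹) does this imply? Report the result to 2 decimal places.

0.35

At equilibrium c(1−p*) = m, so c = m/(1−p*).
c = 0.158/(1 − 0.545) = 0.158/0.4550 = 0.3473.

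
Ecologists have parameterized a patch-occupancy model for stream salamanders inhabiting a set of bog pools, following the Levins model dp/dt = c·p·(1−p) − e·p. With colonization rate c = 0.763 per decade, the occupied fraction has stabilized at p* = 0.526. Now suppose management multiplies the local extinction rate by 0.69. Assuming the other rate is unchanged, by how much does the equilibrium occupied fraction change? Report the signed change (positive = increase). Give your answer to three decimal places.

0.147

Balance c(1−p*) = e gives e = 0.763×(1 − 0.52600) = 0.36166.
New p* = 1 − e/c = 1 − 0.24955/0.76300 = 0.67294.
Δp* = 0.67294 − 0.52600 = +0.14694.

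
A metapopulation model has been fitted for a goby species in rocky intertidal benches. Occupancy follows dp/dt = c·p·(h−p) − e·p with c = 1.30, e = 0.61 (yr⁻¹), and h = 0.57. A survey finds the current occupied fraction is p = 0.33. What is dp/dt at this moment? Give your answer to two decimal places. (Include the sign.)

Colonization term: c·p·(h−p) = 1.30×0.33×0.2400 = 0.10296.
Extinction term: e·p = 0.20130.
dp/dt = 0.10296 − 0.20130 = -0.09834.

-0.10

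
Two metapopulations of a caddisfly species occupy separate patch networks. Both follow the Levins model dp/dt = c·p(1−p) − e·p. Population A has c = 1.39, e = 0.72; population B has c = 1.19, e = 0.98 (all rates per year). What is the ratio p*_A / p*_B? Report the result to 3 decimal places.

2.731

A: p*_A = 1 − 0.72/1.39 = 0.4820.
B: p*_B = 1 − 0.98/1.19 = 0.1765.
p*_A / p*_B = 0.4820/0.1765 = 2.7314.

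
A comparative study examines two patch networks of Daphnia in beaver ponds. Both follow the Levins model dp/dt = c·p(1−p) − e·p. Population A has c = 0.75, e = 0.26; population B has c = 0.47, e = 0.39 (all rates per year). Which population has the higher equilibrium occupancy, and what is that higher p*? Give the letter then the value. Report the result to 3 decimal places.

A: p*_A = 1 − 0.26/0.75 = 0.6533.
B: p*_B = 1 − 0.39/0.47 = 0.1702.
A is higher at 0.6533.

A, 0.653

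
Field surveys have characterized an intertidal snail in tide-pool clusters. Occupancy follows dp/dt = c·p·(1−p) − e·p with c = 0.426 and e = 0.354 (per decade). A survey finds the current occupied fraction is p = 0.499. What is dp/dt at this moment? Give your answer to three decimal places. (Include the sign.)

-0.070

Colonization term: c·p·(1−p) = 0.426×0.499×0.5010 = 0.10650.
Extinction term: e·p = 0.17665.
dp/dt = 0.10650 − 0.17665 = -0.07015.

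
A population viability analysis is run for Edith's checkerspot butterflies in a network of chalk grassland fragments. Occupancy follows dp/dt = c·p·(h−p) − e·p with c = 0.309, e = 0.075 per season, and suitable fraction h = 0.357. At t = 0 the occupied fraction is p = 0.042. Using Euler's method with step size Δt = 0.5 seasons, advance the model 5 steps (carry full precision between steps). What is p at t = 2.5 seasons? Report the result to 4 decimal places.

0.0444

Update rule: p ← p + [c·p·(h−p) − e·p]·Δt with Δt = 0.5.
t = 0.5: p = 0.04200 + (+0.00047) = 0.04247
t = 1: p = 0.04247 + (+0.00047) = 0.04294
t = 1.5: p = 0.04294 + (+0.00047) = 0.04341
t = 2: p = 0.04341 + (+0.00048) = 0.04389
t = 2.5: p = 0.04389 + (+0.00048) = 0.04437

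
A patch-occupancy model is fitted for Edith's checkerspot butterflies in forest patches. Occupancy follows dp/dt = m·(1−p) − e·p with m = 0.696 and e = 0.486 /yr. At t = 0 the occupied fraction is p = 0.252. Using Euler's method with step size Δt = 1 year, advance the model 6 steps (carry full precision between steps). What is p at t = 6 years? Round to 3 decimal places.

Update rule: p ← p + [m·(1−p) − e·p]·Δt with Δt = 1.
t = 1: p = 0.25200 + (+0.39814) = 0.65014
t = 2: p = 0.65014 + (-0.07246) = 0.57768
t = 3: p = 0.57768 + (+0.01319) = 0.59086
t = 4: p = 0.59086 + (-0.00240) = 0.58846
t = 5: p = 0.58846 + (+0.00044) = 0.58890
t = 6: p = 0.58890 + (-0.00008) = 0.58882

0.589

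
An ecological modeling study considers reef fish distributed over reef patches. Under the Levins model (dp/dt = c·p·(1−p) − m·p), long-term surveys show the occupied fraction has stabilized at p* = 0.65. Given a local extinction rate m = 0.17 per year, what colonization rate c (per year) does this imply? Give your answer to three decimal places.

At equilibrium c(1−p*) = m, so c = m/(1−p*).
c = 0.17/(1 − 0.65) = 0.17/0.3500 = 0.4857.

0.486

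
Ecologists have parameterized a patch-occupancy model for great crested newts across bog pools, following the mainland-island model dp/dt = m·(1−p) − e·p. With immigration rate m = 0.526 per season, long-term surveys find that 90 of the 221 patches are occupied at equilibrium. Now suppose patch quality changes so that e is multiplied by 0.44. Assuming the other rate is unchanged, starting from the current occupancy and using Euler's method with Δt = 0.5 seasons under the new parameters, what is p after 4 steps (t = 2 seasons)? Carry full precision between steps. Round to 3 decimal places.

Observed p* = 90/221 = 0.40724.
Balance m(1−p*) = e·p* gives e = m(1−p*)/p* = 0.526×0.59276/0.40724 = 0.76562.
Starting from p₀ = 0.40724; update p ← p + (dp/dt)·Δt with the new parameters.
step 1: Δp = +0.08730, p = 0.49454
step 2: Δp = +0.04964, p = 0.54418
step 3: Δp = +0.02822, p = 0.57240
step 4: Δp = +0.01605, p = 0.58845

0.588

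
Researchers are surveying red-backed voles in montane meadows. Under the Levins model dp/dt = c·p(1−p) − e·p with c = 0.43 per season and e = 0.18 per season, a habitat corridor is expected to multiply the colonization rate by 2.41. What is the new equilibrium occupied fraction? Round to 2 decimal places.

Before: p* = 1 − 0.18/0.43 = 0.5814.
After the change, c = 1.0363, e = 0.18, so p* = 1 − 0.18/1.0363 = 0.8263.

0.83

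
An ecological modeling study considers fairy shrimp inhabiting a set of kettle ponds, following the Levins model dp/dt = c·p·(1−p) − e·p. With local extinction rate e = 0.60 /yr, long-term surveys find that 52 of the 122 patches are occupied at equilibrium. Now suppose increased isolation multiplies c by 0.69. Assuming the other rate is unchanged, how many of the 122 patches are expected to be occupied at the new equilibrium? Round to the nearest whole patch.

21

Observed p* = 52/122 = 0.42623.
Balance c(1−p*) = e gives c = e/(1 − 0.42623) = 0.60/0.57377 = 1.04572.
New p* = 1 − e/c = 1 − 0.60000/0.72155 = 0.16846.
Expected occupied = 122 × 0.16846 = 20.55 ≈ 21.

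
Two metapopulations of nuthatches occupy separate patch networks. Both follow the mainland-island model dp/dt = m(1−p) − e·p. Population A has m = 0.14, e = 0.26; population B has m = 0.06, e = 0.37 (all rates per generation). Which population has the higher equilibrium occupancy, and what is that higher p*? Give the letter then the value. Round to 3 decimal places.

A, 0.350

A: p*_A = m/(m+e) = 0.14/0.4000 = 0.3500.
B: p*_B = 0.06/0.4300 = 0.1395.
A is higher at 0.3500.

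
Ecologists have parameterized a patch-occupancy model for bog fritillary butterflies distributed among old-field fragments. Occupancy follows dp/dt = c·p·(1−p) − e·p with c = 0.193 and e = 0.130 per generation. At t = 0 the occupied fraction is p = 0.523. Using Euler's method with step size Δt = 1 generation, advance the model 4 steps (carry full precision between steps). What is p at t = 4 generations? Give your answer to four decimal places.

Update rule: p ← p + [c·p·(1−p) − e·p]·Δt with Δt = 1.
p: 0.52300 → 0.50316  (Δp = -0.01984)
p: 0.50316 → 0.48600  (Δp = -0.01716)
p: 0.48600 → 0.47103  (Δp = -0.01497)
p: 0.47103 → 0.45788  (Δp = -0.01315)

0.4579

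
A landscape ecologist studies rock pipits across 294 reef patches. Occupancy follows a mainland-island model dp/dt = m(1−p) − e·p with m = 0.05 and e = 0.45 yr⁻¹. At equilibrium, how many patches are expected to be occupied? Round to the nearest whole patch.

29

p* = m/(m+e) = 0.05/0.5000 = 0.1000.
Expected occupied patches = N × p* = 294 × 0.1000 = 29.40 ≈ 29.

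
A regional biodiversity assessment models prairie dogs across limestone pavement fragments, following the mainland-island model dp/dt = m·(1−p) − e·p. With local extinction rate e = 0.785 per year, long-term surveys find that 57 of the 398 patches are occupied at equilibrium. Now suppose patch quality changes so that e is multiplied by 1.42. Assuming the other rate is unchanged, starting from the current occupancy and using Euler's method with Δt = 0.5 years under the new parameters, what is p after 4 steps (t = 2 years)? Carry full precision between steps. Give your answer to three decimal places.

0.106

Observed p* = 57/398 = 0.14322.
Balance m(1−p*) = e·p* gives m = e·p*/(1−p*) = 0.785×0.14322/0.85678 = 0.13122.
Starting from p₀ = 0.14322; update p ← p + (dp/dt)·Δt with the new parameters.
t = 0.5: p = 0.14322 + (-0.02361) = 0.11961
t = 1: p = 0.11961 + (-0.00890) = 0.11071
t = 1.5: p = 0.11071 + (-0.00336) = 0.10735
t = 2: p = 0.10735 + (-0.00127) = 0.10608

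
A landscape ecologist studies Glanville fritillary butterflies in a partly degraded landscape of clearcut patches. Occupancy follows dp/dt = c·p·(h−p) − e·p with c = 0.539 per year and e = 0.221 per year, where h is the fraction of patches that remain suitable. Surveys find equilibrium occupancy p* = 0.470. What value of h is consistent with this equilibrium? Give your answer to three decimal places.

0.880

At equilibrium c(h−p*) = e, so h = p* + e/c.
h = 0.470 + 0.221/0.539 = 0.470 + 0.4100 = 0.8800.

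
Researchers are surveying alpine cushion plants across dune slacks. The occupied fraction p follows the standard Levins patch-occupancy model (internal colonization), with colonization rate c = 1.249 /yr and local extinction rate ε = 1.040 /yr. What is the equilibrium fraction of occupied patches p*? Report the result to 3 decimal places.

0.167

At equilibrium, colonization balances extinction: c·p*·(1−p*) = ε·p*.
So p* = 1 − ε/c = 1 − 1.040/1.249 = 1 − 0.8327 = 0.1673.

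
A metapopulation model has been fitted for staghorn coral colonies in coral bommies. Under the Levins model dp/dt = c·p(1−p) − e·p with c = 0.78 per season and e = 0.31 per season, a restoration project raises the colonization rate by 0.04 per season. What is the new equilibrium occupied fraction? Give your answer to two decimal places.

0.62

Before: p* = 1 − 0.31/0.78 = 0.6026.
After the change, c = 0.82, e = 0.31, so p* = 1 − 0.31/0.82 = 0.6220.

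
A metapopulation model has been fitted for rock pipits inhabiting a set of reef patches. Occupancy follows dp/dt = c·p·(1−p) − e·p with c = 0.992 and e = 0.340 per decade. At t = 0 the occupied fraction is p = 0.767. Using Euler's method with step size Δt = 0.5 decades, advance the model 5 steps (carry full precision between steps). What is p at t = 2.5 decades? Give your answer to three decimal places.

0.670

Update rule: p ← p + [c·p·(1−p) − e·p]·Δt with Δt = 0.5.
step 1: Δp = -0.04175, p = 0.72525
step 2: Δp = -0.02446, p = 0.70079
step 3: Δp = -0.01513, p = 0.68566
step 4: Δp = -0.00966, p = 0.67600
step 5: Δp = -0.00628, p = 0.66972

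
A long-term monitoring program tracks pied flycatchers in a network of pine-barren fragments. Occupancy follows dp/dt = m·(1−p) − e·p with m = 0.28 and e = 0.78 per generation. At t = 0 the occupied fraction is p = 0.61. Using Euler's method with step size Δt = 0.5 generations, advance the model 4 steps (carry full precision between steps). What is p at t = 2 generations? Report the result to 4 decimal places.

Update rule: p ← p + [m·(1−p) − e·p]·Δt with Δt = 0.5.
step 1: Δp = -0.18330, p = 0.42670
step 2: Δp = -0.08615, p = 0.34055
step 3: Δp = -0.04049, p = 0.30006
step 4: Δp = -0.01903, p = 0.28103

0.2810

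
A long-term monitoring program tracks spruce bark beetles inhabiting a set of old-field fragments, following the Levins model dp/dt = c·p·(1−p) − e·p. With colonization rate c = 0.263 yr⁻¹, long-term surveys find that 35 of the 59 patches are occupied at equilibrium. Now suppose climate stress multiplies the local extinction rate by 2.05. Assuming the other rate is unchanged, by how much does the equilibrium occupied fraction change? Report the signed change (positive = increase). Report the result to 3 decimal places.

Observed p* = 35/59 = 0.59322.
Balance c(1−p*) = e gives e = 0.263×(1 − 0.59322) = 0.10698.
New p* = 1 − e/c = 1 − 0.21931/0.26300 = 0.16612.
Δp* = 0.16612 − 0.59322 = -0.42710.

-0.427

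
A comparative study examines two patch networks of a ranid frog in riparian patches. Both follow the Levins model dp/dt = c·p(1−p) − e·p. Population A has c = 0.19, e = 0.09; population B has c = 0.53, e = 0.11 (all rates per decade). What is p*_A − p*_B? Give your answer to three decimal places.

-0.266

A: p*_A = 1 − 0.09/0.19 = 0.5263.
B: p*_B = 1 − 0.11/0.53 = 0.7925.
p*_A − p*_B = 0.5263 − 0.7925 = -0.2661.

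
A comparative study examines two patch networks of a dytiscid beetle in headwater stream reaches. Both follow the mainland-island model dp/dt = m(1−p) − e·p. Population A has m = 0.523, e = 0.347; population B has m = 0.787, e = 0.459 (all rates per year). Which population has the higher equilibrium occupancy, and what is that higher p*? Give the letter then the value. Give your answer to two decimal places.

A: p*_A = m/(m+e) = 0.523/0.8700 = 0.6011.
B: p*_B = 0.787/1.2460 = 0.6316.
B is higher at 0.6316.

B, 0.63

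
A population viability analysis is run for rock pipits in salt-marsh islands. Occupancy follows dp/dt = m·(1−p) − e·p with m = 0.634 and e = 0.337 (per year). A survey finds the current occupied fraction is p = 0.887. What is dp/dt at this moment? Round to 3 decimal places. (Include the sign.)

Colonization term: m·(1−p) = 0.634×0.1130 = 0.07164.
Extinction term: e·p = 0.29892.
dp/dt = 0.07164 − 0.29892 = -0.22728.

-0.227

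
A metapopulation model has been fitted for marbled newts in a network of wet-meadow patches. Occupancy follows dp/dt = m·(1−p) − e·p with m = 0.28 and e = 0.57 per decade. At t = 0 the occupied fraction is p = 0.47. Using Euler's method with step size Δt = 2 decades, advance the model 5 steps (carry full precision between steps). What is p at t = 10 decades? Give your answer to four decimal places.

0.3058

Update rule: p ← p + [m·(1−p) − e·p]·Δt with Δt = 2.
step 1: Δp = -0.23900, p = 0.23100
step 2: Δp = +0.16730, p = 0.39830
step 3: Δp = -0.11711, p = 0.28119
step 4: Δp = +0.08198, p = 0.36317
step 5: Δp = -0.05738, p = 0.30578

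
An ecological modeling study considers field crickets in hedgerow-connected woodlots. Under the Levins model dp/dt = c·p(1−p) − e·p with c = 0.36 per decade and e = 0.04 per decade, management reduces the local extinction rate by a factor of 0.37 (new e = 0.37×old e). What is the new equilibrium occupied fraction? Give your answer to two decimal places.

0.96

Before: p* = 1 − 0.04/0.36 = 0.8889.
After the change, c = 0.36, e = 0.0148, so p* = 1 − 0.0148/0.36 = 0.9589.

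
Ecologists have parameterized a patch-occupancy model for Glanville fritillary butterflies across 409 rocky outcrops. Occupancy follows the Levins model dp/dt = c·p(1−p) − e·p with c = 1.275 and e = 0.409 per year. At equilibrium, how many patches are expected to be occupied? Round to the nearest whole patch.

p* = 1 − e/c = 1 − 0.409/1.275 = 0.6792.
Expected occupied patches = N × p* = 409 × 0.6792 = 277.80 ≈ 278.

278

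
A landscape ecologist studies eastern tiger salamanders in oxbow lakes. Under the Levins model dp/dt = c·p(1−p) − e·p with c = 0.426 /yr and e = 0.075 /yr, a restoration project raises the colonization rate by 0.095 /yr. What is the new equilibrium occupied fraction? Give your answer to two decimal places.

Before: p* = 1 − 0.075/0.426 = 0.8239.
After the change, c = 0.521, e = 0.075, so p* = 1 − 0.075/0.521 = 0.8560.

0.86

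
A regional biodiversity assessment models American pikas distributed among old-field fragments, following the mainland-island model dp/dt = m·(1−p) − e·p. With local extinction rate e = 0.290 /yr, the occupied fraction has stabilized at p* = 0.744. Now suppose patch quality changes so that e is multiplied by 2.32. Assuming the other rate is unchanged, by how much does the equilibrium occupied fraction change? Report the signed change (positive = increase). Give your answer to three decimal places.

Balance m(1−p*) = e·p* gives m = e·p*/(1−p*) = 0.290×0.74400/0.25600 = 0.84281.
New p* = m/(m+e) = 0.84281/(0.84281+0.67280) = 0.55609.
Δp* = 0.55609 − 0.74400 = -0.18791.

-0.188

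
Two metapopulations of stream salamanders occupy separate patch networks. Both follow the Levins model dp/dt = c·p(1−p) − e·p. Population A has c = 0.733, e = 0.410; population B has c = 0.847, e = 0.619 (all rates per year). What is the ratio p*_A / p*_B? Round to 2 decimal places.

A: p*_A = 1 − 0.410/0.733 = 0.4407.
B: p*_B = 1 − 0.619/0.847 = 0.2692.
p*_A / p*_B = 0.4407/0.2692 = 1.6370.

1.64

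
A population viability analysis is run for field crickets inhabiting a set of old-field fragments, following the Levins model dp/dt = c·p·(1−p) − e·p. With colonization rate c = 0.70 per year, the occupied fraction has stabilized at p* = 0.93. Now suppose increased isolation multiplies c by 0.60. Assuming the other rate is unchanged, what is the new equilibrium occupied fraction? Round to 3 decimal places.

0.883

Balance c(1−p*) = e gives e = 0.70×(1 − 0.93000) = 0.04900.
New p* = 1 − e/c = 1 − 0.04900/0.42000 = 0.88333.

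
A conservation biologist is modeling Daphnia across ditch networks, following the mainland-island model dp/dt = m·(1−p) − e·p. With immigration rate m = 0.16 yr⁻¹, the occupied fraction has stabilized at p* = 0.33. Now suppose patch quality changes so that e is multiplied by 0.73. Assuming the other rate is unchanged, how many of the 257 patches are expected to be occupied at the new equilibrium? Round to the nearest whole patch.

Balance m(1−p*) = e·p* gives e = m(1−p*)/p* = 0.16×0.67000/0.33000 = 0.32485.
New p* = m/(m+e) = 0.16000/(0.16000+0.23714) = 0.40288.
Expected occupied = 257 × 0.40288 = 103.54 ≈ 104.

104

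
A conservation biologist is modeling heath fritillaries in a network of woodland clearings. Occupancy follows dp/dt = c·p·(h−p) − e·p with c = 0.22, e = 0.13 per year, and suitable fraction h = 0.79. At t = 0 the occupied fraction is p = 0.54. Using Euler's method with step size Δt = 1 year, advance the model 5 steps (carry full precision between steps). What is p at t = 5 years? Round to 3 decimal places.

Update rule: p ← p + [c·p·(h−p) − e·p]·Δt with Δt = 1.
t = 1: p = 0.54000 + (-0.04050) = 0.49950
t = 2: p = 0.49950 + (-0.03301) = 0.46649
t = 3: p = 0.46649 + (-0.02744) = 0.43905
t = 4: p = 0.43905 + (-0.02318) = 0.41587
t = 5: p = 0.41587 + (-0.01983) = 0.39604

0.396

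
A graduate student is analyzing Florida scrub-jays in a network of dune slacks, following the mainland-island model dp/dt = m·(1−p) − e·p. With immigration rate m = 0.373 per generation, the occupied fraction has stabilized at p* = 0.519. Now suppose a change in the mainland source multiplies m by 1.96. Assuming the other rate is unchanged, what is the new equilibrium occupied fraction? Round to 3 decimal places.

Balance m(1−p*) = e·p* gives e = m(1−p*)/p* = 0.373×0.48100/0.51900 = 0.34569.
New p* = m/(m+e) = 0.73108/(0.73108+0.34569) = 0.67896.

0.679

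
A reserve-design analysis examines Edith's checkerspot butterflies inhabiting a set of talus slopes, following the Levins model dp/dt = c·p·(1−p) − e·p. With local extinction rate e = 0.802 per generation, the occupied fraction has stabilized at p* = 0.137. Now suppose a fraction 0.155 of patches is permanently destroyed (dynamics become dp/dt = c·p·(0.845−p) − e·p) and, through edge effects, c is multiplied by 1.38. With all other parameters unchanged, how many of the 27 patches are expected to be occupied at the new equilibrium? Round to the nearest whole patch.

Balance c(1−p*) = e gives c = e/(1 − 0.13700) = 0.802/0.86300 = 0.92932.
New p* = 0.845 − e/c = 0.845 − 0.80200/1.28246 = 0.21964.
Expected occupied = 27 × 0.21964 = 5.93 ≈ 6.

6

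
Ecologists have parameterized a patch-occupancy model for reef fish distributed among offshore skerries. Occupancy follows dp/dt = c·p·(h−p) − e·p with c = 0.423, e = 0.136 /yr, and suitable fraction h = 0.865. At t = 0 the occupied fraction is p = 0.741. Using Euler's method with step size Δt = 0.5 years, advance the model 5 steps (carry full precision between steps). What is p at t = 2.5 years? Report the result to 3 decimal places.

0.633

Update rule: p ← p + [c·p·(h−p) − e·p]·Δt with Δt = 0.5.
t = 0.5: p = 0.74100 + (-0.03095) = 0.71005
t = 1: p = 0.71005 + (-0.02501) = 0.68503
t = 1.5: p = 0.68503 + (-0.02051) = 0.66452
t = 2: p = 0.66452 + (-0.01701) = 0.64751
t = 2.5: p = 0.64751 + (-0.01425) = 0.63327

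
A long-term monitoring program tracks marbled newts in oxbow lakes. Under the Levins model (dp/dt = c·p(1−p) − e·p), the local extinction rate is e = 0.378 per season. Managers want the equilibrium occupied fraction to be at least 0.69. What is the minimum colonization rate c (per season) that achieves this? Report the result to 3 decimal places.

p* = 1 − e/c ≥ 0.69 requires e/c ≤ 0.3100, i.e. c ≥ e/0.3100.
c_min = 0.378/0.3100 = 1.2194.

1.219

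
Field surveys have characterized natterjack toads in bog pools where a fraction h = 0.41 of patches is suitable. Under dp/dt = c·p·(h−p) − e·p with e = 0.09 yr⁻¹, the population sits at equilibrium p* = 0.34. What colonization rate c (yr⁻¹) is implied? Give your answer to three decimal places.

At equilibrium c(h−p*) = e, so c = e/(h−p*).
c = 0.09/(0.41 − 0.34) = 0.09/0.0700 = 1.2857.

1.286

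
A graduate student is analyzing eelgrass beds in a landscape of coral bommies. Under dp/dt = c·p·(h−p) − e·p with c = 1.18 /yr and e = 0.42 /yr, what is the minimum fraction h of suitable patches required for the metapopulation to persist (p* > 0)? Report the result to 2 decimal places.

p* = h − e/c is positive only when h > e/c.
h_min = e/c = 0.42/1.18 = 0.3559.

0.36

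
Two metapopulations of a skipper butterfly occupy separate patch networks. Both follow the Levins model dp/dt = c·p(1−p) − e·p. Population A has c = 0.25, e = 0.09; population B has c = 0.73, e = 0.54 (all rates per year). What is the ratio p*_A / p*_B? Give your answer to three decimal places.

A: p*_A = 1 − 0.09/0.25 = 0.6400.
B: p*_B = 1 − 0.54/0.73 = 0.2603.
p*_A / p*_B = 0.6400/0.2603 = 2.4589.

2.459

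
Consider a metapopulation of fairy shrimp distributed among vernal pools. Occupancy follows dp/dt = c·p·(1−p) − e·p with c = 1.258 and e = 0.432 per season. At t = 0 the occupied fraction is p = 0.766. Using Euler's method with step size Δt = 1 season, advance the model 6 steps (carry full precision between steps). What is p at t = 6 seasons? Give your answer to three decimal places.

Update rule: p ← p + [c·p·(1−p) − e·p]·Δt with Δt = 1.
step 1: Δp = -0.10542, p = 0.66058
step 2: Δp = -0.00331, p = 0.65727
step 3: Δp = -0.00056, p = 0.65671
step 4: Δp = -0.00010, p = 0.65662
step 5: Δp = -0.00002, p = 0.65660
step 6: Δp = -0.00000, p = 0.65660

0.657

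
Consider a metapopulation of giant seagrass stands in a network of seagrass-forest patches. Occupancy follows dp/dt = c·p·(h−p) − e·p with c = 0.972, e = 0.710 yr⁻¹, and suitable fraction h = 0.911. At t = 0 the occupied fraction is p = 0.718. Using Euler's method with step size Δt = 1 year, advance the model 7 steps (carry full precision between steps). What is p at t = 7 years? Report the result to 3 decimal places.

Update rule: p ← p + [c·p·(h−p) − e·p]·Δt with Δt = 1.
p: 0.71800 → 0.34291  (Δp = -0.37509)
p: 0.34291 → 0.28880  (Δp = -0.05412)
p: 0.28880 → 0.25841  (Δp = -0.03039)
p: 0.25841 → 0.23885  (Δp = -0.01956)
p: 0.23885 → 0.22532  (Δp = -0.01354)
p: 0.22532 → 0.21551  (Δp = -0.00980)
p: 0.21551 → 0.20819  (Δp = -0.00732)

0.208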